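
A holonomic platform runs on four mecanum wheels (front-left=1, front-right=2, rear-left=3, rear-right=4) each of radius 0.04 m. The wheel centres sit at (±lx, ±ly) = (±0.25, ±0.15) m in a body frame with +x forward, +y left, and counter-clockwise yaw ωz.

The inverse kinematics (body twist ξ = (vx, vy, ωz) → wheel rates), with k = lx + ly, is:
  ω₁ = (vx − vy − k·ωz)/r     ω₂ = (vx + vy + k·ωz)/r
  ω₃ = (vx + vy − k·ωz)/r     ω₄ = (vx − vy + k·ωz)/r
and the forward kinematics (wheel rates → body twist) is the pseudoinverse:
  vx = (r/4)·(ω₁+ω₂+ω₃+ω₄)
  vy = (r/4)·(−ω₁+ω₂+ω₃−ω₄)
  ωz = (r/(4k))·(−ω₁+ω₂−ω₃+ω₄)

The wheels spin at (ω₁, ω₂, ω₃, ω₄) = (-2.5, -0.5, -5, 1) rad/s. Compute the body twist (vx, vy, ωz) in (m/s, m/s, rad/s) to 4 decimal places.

(-0.0700, -0.0400, 0.2000)

k = lx + ly = 0.25 + 0.15 = 0.4000
ω₁+ω₂+ω₃+ω₄ = -7.0000  →  vx = (0.04/4)·-7.0000 = -0.0700
−ω₁+ω₂+ω₃−ω₄ = -4.0000  →  vy = (0.04/4)·-4.0000 = -0.0400
−ω₁+ω₂−ω₃+ω₄ = 8.0000  →  ωz = (0.04/1.6000)·8.0000 = 0.2000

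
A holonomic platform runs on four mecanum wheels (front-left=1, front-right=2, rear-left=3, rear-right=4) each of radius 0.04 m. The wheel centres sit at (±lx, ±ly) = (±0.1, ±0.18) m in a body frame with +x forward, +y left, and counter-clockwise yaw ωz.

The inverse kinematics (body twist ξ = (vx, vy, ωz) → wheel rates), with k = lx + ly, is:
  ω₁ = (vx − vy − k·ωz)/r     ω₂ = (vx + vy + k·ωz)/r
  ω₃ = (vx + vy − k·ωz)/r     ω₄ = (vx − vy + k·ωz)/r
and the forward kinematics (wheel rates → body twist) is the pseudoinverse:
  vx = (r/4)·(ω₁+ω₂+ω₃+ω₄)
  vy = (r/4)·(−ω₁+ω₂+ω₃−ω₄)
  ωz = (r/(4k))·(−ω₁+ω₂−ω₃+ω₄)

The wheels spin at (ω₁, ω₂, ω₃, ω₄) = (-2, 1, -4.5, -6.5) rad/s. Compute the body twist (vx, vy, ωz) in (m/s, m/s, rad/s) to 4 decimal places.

(-0.1200, 0.0500, 0.0357)

k = lx + ly = 0.1 + 0.18 = 0.2800
ω₁+ω₂+ω₃+ω₄ = -12.0000  →  vx = (0.04/4)·-12.0000 = -0.1200
−ω₁+ω₂+ω₃−ω₄ = 5.0000  →  vy = (0.04/4)·5.0000 = 0.0500
−ω₁+ω₂−ω₃+ω₄ = 1.0000  →  ωz = (0.04/1.1200)·1.0000 = 0.0357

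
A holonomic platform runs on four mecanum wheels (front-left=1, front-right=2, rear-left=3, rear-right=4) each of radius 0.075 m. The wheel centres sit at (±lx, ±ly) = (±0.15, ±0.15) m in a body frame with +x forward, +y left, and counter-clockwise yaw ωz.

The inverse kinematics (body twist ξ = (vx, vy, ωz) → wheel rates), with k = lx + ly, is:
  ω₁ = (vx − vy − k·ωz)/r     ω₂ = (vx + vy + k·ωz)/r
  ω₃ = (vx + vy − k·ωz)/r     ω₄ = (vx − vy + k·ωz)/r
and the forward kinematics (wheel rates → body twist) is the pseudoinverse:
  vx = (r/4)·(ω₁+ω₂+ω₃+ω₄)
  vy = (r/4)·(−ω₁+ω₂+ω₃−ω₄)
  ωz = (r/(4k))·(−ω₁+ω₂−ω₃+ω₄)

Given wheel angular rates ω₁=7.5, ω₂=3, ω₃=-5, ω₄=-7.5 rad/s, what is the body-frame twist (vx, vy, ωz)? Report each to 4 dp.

(-0.0375, -0.0375, -0.4375)

k = lx + ly = 0.15 + 0.15 = 0.3000
ω₁+ω₂+ω₃+ω₄ = -2.0000  →  vx = (0.075/4)·-2.0000 = -0.0375
−ω₁+ω₂+ω₃−ω₄ = -2.0000  →  vy = (0.075/4)·-2.0000 = -0.0375
−ω₁+ω₂−ω₃+ω₄ = -7.0000  →  ωz = (0.075/1.2000)·-7.0000 = -0.4375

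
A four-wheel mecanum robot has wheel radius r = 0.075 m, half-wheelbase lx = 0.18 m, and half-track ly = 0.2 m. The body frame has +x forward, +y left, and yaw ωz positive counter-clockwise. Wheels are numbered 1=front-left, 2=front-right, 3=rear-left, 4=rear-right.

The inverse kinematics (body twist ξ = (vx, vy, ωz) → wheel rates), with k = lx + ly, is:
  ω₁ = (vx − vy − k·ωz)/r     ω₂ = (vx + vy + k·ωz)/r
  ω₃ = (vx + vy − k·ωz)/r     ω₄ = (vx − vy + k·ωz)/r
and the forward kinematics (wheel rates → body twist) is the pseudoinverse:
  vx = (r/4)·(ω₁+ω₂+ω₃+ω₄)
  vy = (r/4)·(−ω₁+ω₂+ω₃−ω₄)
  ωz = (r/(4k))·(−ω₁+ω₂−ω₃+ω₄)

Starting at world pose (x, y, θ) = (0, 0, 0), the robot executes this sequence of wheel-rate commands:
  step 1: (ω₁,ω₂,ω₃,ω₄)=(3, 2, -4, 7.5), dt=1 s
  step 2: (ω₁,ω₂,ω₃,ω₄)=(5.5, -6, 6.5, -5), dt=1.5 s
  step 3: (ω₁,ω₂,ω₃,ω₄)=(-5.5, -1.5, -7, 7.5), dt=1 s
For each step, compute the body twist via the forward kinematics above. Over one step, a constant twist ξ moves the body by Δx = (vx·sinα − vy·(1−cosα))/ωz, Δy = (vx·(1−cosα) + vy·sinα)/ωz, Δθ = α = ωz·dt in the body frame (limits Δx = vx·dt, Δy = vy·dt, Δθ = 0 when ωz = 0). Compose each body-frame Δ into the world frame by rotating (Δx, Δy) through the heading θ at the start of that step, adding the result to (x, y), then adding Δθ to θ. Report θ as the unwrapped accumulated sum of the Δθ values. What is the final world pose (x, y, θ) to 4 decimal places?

step 1: ξ=(vx,vy,ωz)=(0.1594, -0.2344, 0.5181), dt=1.0 → body Δ=(0.2117, -0.1837, 0.5181) → world pose (0.2117, -0.1837, 0.5181)
step 2: ξ=(vx,vy,ωz)=(0.0188, 0.0000, -1.1349), dt=1.5 → body Δ=(0.0164, -0.0187, -1.7023) → world pose (0.2352, -0.1918, -1.1842)
step 3: ξ=(vx,vy,ωz)=(-0.1219, -0.1969, 0.9128), dt=1.0 → body Δ=(-0.0219, -0.2225, 0.9128) → world pose (0.0209, -0.2554, -0.2714)

(0.0209, -0.2554, -0.2714)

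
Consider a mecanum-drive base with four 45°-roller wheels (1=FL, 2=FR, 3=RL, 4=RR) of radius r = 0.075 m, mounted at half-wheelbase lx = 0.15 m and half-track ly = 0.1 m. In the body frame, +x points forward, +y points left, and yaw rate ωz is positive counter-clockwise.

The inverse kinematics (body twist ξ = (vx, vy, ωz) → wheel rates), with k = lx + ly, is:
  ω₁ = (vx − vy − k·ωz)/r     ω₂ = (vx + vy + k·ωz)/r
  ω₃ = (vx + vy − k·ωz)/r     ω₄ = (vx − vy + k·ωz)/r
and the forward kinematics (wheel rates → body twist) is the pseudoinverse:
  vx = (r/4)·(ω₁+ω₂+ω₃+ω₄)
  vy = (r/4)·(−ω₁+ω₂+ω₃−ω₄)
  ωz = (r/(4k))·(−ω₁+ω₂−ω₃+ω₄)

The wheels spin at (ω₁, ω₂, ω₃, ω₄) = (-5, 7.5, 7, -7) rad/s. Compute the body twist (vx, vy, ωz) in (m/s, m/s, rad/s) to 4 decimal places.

(0.0469, 0.4969, -0.1125)

k = lx + ly = 0.15 + 0.1 = 0.2500
ω₁+ω₂+ω₃+ω₄ = 2.5000  →  vx = (0.075/4)·2.5000 = 0.0469
−ω₁+ω₂+ω₃−ω₄ = 26.5000  →  vy = (0.075/4)·26.5000 = 0.4969
−ω₁+ω₂−ω₃+ω₄ = -1.5000  →  ωz = (0.075/1.0000)·-1.5000 = -0.1125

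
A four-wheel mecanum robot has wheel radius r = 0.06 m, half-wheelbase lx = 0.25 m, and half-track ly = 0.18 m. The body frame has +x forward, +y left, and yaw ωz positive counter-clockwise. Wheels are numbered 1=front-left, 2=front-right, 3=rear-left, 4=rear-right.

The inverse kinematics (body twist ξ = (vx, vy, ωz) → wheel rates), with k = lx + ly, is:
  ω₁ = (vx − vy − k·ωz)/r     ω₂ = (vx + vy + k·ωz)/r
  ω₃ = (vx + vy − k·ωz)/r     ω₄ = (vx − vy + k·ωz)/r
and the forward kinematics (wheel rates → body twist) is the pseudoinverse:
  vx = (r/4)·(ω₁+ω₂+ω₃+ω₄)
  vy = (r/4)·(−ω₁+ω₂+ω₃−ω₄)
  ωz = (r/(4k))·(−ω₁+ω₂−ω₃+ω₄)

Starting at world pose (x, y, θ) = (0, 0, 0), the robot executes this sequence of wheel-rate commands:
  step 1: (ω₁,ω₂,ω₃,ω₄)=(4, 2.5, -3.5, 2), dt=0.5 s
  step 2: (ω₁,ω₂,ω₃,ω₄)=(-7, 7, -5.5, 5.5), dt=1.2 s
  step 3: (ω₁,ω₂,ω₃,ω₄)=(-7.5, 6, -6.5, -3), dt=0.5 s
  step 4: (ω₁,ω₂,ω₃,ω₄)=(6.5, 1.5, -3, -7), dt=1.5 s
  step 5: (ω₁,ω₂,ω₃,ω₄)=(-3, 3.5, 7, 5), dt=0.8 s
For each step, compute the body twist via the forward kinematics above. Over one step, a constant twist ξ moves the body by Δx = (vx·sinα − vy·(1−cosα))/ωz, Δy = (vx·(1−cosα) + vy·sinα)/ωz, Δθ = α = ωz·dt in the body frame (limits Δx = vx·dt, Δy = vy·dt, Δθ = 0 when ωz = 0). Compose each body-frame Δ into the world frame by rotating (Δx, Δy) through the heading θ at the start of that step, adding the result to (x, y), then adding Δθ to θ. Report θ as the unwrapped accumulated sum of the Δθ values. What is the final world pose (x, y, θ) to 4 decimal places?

step 1: ξ=(vx,vy,ωz)=(0.0750, -0.1050, 0.1395), dt=0.5 → body Δ=(0.0393, -0.0511, 0.0698) → world pose (0.0393, -0.0511, 0.0698)
step 2: ξ=(vx,vy,ωz)=(0.0000, 0.0450, 0.8721), dt=1.2 → body Δ=(-0.0258, 0.0447, 1.0465) → world pose (0.0105, -0.0084, 1.1163)
step 3: ξ=(vx,vy,ωz)=(-0.1650, 0.1500, 0.5930), dt=0.5 → body Δ=(-0.0923, 0.0618, 0.2965) → world pose (-0.0856, -0.0642, 1.4128)
step 4: ξ=(vx,vy,ωz)=(-0.0300, -0.0150, -0.3140), dt=1.5 → body Δ=(-0.0486, -0.0113, -0.4709) → world pose (-0.0821, -0.1140, 0.9419)
step 5: ξ=(vx,vy,ωz)=(0.1875, 0.1275, 0.1570), dt=0.8 → body Δ=(0.1432, 0.1111, 0.1256) → world pose (-0.0877, 0.0672, 1.0674)

(-0.0877, 0.0672, 1.0674)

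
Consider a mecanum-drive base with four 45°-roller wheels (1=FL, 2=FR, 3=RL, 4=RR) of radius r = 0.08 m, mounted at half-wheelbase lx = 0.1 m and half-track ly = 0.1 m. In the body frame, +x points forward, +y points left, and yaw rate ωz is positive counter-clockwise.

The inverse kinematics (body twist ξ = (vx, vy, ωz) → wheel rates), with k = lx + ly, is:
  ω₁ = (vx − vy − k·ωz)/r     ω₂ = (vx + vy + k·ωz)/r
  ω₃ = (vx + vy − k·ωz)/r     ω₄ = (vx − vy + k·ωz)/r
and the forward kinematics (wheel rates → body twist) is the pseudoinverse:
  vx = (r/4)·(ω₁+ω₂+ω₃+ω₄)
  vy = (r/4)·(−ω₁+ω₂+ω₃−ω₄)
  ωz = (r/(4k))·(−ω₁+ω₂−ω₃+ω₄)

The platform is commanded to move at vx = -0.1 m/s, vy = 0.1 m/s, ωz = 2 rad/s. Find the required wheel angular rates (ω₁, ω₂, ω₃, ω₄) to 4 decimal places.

k = lx + ly = 0.1 + 0.1 = 0.2000;  k·ωz = 0.2000·2 = 0.4000
ω₁ (FL) = (vx − vy − k·ωz)/r = -0.6000/0.08 = -7.5000
ω₂ (FR) = (vx + vy + k·ωz)/r = 0.4000/0.08 = 5.0000
ω₃ (RL) = (vx + vy − k·ωz)/r = -0.4000/0.08 = -5.0000
ω₄ (RR) = (vx − vy + k·ωz)/r = 0.2000/0.08 = 2.5000

(-7.5000, 5.0000, -5.0000, 2.5000)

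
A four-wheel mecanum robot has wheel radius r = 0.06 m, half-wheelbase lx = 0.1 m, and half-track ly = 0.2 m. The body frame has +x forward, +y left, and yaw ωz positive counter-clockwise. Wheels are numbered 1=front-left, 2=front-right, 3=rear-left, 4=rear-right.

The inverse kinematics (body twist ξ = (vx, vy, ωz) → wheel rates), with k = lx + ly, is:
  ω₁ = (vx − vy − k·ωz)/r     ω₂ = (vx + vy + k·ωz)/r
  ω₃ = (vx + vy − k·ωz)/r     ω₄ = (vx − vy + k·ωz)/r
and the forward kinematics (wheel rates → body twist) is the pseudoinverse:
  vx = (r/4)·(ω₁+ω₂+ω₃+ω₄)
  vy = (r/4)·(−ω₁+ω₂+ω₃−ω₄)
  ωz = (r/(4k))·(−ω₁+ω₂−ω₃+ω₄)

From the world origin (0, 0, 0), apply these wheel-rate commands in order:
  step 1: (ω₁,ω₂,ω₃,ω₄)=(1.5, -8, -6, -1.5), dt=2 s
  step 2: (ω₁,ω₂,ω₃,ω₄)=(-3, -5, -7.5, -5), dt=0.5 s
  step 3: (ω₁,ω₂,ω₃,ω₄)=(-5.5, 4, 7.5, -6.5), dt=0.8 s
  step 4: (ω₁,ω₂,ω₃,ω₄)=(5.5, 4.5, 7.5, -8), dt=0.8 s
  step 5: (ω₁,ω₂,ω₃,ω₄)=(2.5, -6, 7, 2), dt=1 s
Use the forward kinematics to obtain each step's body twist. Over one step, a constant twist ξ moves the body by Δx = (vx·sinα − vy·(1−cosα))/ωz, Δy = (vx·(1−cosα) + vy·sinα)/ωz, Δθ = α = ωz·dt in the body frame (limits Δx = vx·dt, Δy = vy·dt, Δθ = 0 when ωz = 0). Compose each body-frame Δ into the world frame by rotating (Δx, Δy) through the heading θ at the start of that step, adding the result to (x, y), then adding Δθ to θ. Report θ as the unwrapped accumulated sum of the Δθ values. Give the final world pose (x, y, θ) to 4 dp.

step 1: ξ=(vx,vy,ωz)=(-0.2100, -0.2100, -0.2500), dt=2.0 → body Δ=(-0.5055, -0.2999, -0.5000) → world pose (-0.5055, -0.2999, -0.5000)
step 2: ξ=(vx,vy,ωz)=(-0.3075, -0.0675, 0.0250), dt=0.5 → body Δ=(-0.1535, -0.0347, 0.0125) → world pose (-0.6569, -0.2567, -0.4875)
step 3: ξ=(vx,vy,ωz)=(-0.0075, 0.3525, -0.2250), dt=0.8 → body Δ=(0.0193, 0.2810, -0.1800) → world pose (-0.5082, -0.0175, -0.6675)
step 4: ξ=(vx,vy,ωz)=(0.1425, 0.2175, -0.8250), dt=0.8 → body Δ=(0.1613, 0.1254, -0.6600) → world pose (-0.3039, -0.0189, -1.3275)
step 5: ξ=(vx,vy,ωz)=(0.0825, -0.0525, -0.6750), dt=1.0 → body Δ=(0.0593, -0.0754, -0.6750) → world pose (-0.3628, -0.0946, -2.0025)

(-0.3628, -0.0946, -2.0025)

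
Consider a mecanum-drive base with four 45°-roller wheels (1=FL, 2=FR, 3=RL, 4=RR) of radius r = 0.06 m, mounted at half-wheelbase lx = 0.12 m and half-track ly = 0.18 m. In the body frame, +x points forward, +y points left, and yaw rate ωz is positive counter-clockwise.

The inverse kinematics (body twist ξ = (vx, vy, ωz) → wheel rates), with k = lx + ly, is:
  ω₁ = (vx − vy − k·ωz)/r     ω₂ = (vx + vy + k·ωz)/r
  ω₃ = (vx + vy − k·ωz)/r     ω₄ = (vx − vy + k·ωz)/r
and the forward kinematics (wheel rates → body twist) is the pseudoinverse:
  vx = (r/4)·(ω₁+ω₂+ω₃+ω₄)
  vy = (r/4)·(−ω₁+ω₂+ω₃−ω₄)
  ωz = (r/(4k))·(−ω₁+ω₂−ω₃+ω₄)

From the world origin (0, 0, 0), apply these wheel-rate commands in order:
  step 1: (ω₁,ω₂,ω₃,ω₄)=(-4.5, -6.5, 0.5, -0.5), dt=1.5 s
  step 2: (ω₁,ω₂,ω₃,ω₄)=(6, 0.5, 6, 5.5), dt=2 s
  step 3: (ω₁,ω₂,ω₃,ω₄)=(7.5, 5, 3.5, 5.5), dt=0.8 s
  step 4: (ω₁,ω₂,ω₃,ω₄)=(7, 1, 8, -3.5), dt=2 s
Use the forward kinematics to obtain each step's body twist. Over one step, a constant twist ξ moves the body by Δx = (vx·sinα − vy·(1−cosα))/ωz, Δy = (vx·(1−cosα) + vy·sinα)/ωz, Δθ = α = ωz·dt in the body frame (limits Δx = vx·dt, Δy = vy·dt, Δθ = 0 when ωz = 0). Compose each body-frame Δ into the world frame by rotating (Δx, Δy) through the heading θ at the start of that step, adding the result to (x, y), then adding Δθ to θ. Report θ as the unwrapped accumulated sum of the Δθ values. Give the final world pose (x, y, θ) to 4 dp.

(0.3657, -0.9634, -2.5950)

step 1: ξ=(vx,vy,ωz)=(-0.1650, -0.0150, -0.1500), dt=1.5 → body Δ=(-0.2479, 0.0054, -0.2250) → world pose (-0.2479, 0.0054, -0.2250)
step 2: ξ=(vx,vy,ωz)=(0.2700, -0.0750, -0.3000), dt=2.0 → body Δ=(0.4645, -0.2984, -0.6000) → world pose (0.1383, -0.3891, -0.8250)
step 3: ξ=(vx,vy,ωz)=(0.3225, -0.0675, -0.0250), dt=0.8 → body Δ=(0.2574, -0.0566, -0.0200) → world pose (0.2714, -0.6166, -0.8450)
step 4: ξ=(vx,vy,ωz)=(0.1875, 0.0825, -0.8750), dt=2.0 → body Δ=(0.3219, -0.1597, -1.7500) → world pose (0.3657, -0.9634, -2.5950)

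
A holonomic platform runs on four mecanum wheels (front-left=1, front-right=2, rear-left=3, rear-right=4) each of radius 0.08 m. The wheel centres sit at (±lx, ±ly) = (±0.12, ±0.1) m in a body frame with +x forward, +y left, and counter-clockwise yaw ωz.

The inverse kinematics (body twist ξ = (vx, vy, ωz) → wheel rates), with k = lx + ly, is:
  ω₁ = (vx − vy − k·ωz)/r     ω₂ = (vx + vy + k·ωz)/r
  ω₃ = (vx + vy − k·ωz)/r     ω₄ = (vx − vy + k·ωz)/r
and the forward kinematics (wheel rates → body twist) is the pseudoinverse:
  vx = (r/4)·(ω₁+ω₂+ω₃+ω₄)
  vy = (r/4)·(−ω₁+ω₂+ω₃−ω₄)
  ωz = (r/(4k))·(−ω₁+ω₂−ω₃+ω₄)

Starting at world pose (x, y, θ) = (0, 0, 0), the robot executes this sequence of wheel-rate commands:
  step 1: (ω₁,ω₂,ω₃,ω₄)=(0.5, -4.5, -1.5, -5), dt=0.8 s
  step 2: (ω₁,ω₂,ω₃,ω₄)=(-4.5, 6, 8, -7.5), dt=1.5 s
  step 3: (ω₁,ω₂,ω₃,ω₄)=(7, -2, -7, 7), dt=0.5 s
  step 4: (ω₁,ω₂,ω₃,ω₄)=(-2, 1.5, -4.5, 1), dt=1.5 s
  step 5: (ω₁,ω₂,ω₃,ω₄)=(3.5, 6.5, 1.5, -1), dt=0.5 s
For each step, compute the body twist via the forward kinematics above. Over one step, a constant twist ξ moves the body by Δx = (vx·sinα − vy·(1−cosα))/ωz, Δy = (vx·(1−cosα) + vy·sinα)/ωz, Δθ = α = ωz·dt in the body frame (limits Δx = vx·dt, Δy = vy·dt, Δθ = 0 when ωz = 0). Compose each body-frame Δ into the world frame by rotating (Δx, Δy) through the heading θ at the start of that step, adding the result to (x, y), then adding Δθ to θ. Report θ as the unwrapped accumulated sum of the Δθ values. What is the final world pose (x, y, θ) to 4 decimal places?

(0.2699, 0.3576, 0.1773)

step 1: ξ=(vx,vy,ωz)=(-0.2100, -0.0300, -0.7727), dt=0.8 → body Δ=(-0.1647, 0.0278, -0.6182) → world pose (-0.1647, 0.0278, -0.6182)
step 2: ξ=(vx,vy,ωz)=(0.0400, 0.5200, -0.4545), dt=1.5 → body Δ=(0.3112, 0.7013, -0.6818) → world pose (0.4954, 0.4189, -1.3000)
step 3: ξ=(vx,vy,ωz)=(0.1000, -0.4600, 0.4545), dt=0.5 → body Δ=(0.0756, -0.2224, 0.2273) → world pose (0.3013, 0.2866, -1.0727)
step 4: ξ=(vx,vy,ωz)=(-0.0800, -0.0400, 0.8182), dt=1.5 → body Δ=(-0.0596, -0.1109, 1.2273) → world pose (0.1754, 0.2860, 0.1545)
step 5: ξ=(vx,vy,ωz)=(0.2100, 0.1100, 0.0455), dt=0.5 → body Δ=(0.1044, 0.0562, 0.0227) → world pose (0.2699, 0.3576, 0.1773)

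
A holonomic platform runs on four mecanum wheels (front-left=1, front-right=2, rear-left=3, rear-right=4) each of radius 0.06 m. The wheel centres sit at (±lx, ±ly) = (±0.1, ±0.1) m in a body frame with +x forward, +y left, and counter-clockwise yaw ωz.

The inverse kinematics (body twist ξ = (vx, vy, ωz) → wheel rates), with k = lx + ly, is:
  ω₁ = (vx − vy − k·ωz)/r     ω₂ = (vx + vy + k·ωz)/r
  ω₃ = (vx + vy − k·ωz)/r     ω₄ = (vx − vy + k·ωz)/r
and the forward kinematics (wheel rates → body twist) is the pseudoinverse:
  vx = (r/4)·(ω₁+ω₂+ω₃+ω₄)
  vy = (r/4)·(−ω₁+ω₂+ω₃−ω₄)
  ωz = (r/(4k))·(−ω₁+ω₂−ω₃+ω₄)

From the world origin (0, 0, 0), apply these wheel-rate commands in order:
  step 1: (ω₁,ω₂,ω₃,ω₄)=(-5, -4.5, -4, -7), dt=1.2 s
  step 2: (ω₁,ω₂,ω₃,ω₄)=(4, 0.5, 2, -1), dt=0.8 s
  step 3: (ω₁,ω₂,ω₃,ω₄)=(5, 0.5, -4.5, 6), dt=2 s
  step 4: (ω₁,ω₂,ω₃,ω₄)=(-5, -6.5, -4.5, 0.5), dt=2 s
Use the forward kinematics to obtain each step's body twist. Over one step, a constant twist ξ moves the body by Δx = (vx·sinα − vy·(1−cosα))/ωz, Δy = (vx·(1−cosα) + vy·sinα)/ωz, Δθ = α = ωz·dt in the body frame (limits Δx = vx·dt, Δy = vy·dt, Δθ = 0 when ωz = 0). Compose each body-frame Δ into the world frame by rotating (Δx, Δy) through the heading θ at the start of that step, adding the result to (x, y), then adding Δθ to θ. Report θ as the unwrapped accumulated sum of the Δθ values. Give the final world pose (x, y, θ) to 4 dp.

step 1: ξ=(vx,vy,ωz)=(-0.3075, 0.0525, -0.1875), dt=1.2 → body Δ=(-0.3588, 0.1038, -0.2250) → world pose (-0.3588, 0.1038, -0.2250)
step 2: ξ=(vx,vy,ωz)=(0.0825, -0.0075, -0.4875), dt=0.8 → body Δ=(0.0632, -0.0186, -0.3900) → world pose (-0.3014, 0.0716, -0.6150)
step 3: ξ=(vx,vy,ωz)=(0.1050, -0.2250, 0.4500), dt=2.0 → body Δ=(0.3720, -0.3034, 0.9000) → world pose (-0.1726, -0.3908, 0.2850)
step 4: ξ=(vx,vy,ωz)=(-0.2325, -0.0975, 0.2625), dt=2.0 → body Δ=(-0.3939, -0.3054, 0.5250) → world pose (-0.4647, -0.7947, 0.8100)

(-0.4647, -0.7947, 0.8100)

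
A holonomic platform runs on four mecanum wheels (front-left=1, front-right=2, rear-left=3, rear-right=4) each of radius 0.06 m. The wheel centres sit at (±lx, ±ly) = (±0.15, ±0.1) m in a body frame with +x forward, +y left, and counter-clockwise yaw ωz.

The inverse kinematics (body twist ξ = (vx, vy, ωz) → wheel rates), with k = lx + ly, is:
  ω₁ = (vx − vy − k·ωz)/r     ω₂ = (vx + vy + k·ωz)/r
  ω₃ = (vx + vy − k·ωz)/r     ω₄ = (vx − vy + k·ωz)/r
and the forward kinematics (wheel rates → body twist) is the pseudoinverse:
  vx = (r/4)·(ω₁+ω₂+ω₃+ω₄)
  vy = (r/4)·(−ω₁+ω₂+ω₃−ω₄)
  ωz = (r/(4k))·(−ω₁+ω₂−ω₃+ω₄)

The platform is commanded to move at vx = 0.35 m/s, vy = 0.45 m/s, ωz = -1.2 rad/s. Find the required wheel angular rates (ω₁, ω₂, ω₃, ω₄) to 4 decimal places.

k = lx + ly = 0.15 + 0.1 = 0.2500;  k·ωz = 0.2500·-1.2 = -0.3000
ω₁ (FL) = (vx − vy − k·ωz)/r = 0.2000/0.06 = 3.3333
ω₂ (FR) = (vx + vy + k·ωz)/r = 0.5000/0.06 = 8.3333
ω₃ (RL) = (vx + vy − k·ωz)/r = 1.1000/0.06 = 18.3333
ω₄ (RR) = (vx − vy + k·ωz)/r = -0.4000/0.06 = -6.6667

(3.3333, 8.3333, 18.3333, -6.6667)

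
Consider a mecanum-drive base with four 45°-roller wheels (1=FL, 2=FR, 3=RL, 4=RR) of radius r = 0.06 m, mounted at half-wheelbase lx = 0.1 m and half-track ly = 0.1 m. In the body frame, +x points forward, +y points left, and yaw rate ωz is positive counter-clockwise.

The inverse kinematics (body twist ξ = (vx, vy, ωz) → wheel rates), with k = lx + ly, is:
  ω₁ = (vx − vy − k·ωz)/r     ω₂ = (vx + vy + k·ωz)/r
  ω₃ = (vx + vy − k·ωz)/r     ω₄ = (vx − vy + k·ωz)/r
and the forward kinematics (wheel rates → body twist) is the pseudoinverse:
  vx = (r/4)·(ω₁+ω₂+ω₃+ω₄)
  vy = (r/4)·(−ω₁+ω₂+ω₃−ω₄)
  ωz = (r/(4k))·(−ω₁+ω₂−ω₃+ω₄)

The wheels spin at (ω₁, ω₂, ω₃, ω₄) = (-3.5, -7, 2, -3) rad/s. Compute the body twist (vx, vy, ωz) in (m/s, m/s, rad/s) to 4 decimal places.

(-0.1725, 0.0225, -0.6375)

k = lx + ly = 0.1 + 0.1 = 0.2000
ω₁+ω₂+ω₃+ω₄ = -11.5000  →  vx = (0.06/4)·-11.5000 = -0.1725
−ω₁+ω₂+ω₃−ω₄ = 1.5000  →  vy = (0.06/4)·1.5000 = 0.0225
−ω₁+ω₂−ω₃+ω₄ = -8.5000  →  ωz = (0.06/0.8000)·-8.5000 = -0.6375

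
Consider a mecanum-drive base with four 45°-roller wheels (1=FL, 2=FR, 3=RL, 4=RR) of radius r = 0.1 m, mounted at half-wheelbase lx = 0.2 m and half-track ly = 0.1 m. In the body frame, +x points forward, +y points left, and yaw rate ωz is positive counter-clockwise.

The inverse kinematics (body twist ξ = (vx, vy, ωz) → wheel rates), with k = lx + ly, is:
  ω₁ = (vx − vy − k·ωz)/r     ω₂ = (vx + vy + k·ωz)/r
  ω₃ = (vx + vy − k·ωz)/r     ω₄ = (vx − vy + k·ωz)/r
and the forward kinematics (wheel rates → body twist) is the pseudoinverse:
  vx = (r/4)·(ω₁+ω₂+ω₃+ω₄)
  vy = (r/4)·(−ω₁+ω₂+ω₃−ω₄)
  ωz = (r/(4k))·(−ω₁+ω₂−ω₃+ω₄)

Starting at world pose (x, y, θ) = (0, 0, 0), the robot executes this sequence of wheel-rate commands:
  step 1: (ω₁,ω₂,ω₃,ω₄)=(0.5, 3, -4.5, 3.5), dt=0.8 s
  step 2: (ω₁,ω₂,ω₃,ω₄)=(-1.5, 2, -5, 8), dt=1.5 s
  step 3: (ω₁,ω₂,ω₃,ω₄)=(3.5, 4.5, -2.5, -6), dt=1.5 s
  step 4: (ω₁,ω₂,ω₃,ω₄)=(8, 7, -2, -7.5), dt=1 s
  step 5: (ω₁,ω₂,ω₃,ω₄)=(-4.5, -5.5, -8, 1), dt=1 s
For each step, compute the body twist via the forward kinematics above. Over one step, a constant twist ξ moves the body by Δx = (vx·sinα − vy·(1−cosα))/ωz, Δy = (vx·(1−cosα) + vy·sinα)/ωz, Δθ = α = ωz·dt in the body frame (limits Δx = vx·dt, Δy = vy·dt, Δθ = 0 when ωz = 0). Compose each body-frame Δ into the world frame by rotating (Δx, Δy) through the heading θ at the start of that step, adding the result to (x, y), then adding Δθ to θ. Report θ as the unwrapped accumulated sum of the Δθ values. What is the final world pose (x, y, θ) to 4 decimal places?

step 1: ξ=(vx,vy,ωz)=(0.0625, -0.1375, 0.8750), dt=0.8 → body Δ=(0.0830, -0.0844, 0.7000) → world pose (0.0830, -0.0844, 0.7000)
step 2: ξ=(vx,vy,ωz)=(0.0875, -0.2375, 1.3750), dt=1.5 → body Δ=(0.3104, -0.0586, 2.0625) → world pose (0.3581, 0.0707, 2.7625)
step 3: ξ=(vx,vy,ωz)=(-0.0125, 0.1125, -0.2083), dt=1.5 → body Δ=(0.0077, 0.1689, -0.3125) → world pose (0.2884, -0.0834, 2.4500)
step 4: ξ=(vx,vy,ωz)=(0.1375, 0.1125, -0.5417), dt=1.0 → body Δ=(0.1606, 0.0707, -0.5417) → world pose (0.1196, -0.0354, 1.9083)
step 5: ξ=(vx,vy,ωz)=(-0.4250, -0.2500, 0.6667), dt=1.0 → body Δ=(-0.3139, -0.3684, 0.6667) → world pose (0.5712, -0.2096, 2.5750)

(0.5712, -0.2096, 2.5750)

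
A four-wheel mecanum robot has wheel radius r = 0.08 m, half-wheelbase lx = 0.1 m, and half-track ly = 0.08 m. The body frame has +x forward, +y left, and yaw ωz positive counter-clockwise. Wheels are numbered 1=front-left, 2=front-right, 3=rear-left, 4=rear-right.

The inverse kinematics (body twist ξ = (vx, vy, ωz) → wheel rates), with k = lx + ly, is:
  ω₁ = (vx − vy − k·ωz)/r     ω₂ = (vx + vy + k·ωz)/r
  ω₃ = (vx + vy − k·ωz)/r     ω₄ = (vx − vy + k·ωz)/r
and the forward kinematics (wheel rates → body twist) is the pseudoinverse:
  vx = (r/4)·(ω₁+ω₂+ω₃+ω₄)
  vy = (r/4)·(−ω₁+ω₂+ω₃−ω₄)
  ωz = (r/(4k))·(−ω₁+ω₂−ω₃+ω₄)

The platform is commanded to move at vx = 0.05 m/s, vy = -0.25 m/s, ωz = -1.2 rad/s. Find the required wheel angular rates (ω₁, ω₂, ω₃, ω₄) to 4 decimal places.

(6.4500, -5.2000, 0.2000, 1.0500)

k = lx + ly = 0.1 + 0.08 = 0.1800;  k·ωz = 0.1800·-1.2 = -0.2160
ω₁ (FL) = (vx − vy − k·ωz)/r = 0.5160/0.08 = 6.4500
ω₂ (FR) = (vx + vy + k·ωz)/r = -0.4160/0.08 = -5.2000
ω₃ (RL) = (vx + vy − k·ωz)/r = 0.0160/0.08 = 0.2000
ω₄ (RR) = (vx − vy + k·ωz)/r = 0.0840/0.08 = 1.0500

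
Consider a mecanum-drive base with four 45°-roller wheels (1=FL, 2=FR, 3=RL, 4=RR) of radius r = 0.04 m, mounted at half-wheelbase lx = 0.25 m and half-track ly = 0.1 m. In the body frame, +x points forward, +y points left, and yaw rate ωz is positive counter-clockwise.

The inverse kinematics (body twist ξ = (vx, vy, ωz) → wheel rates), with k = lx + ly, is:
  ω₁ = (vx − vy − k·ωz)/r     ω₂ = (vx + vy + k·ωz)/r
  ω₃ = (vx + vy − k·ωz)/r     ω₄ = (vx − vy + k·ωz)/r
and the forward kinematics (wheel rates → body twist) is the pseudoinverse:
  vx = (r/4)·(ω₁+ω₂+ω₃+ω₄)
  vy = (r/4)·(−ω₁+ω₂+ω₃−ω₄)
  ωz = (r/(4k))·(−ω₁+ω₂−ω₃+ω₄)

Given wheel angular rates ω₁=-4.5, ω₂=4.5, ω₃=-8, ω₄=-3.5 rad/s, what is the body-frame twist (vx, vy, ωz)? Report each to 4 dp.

k = lx + ly = 0.25 + 0.1 = 0.3500
ω₁+ω₂+ω₃+ω₄ = -11.5000  →  vx = (0.04/4)·-11.5000 = -0.1150
−ω₁+ω₂+ω₃−ω₄ = 4.5000  →  vy = (0.04/4)·4.5000 = 0.0450
−ω₁+ω₂−ω₃+ω₄ = 13.5000  →  ωz = (0.04/1.4000)·13.5000 = 0.3857

(-0.1150, 0.0450, 0.3857)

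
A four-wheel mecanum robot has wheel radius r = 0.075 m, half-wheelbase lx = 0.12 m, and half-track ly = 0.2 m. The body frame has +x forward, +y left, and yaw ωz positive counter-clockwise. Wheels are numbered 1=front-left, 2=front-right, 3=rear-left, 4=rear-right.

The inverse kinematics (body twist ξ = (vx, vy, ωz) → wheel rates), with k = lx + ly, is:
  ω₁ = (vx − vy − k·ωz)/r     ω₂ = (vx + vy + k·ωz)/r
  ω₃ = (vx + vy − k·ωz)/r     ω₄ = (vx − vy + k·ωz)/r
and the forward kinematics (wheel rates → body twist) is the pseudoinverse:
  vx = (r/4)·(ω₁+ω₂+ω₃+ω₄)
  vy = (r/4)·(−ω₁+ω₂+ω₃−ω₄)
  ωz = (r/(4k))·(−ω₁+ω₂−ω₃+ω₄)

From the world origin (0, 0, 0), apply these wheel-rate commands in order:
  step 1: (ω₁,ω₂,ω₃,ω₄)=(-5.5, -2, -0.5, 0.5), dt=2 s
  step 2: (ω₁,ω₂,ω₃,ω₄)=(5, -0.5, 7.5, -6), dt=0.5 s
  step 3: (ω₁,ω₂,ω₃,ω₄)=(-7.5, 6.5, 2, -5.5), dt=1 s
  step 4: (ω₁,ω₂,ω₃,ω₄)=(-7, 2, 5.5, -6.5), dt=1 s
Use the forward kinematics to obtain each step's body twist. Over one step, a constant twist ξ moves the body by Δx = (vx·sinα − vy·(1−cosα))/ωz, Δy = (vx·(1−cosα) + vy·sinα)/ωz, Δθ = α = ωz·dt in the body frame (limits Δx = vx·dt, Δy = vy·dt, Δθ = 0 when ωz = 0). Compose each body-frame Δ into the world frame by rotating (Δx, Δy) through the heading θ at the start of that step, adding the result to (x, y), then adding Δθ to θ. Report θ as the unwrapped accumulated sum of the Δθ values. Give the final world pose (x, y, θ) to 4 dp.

(-0.6150, 0.8349, 0.1758)

step 1: ξ=(vx,vy,ωz)=(-0.1406, 0.0469, 0.2637), dt=2.0 → body Δ=(-0.2925, 0.0170, 0.5273) → world pose (-0.2925, 0.0170, 0.5273)
step 2: ξ=(vx,vy,ωz)=(0.1125, 0.1500, -1.1133), dt=0.5 → body Δ=(0.0737, 0.0559, -0.5566) → world pose (-0.2570, 0.1024, -0.0293)
step 3: ξ=(vx,vy,ωz)=(-0.0844, 0.4031, 0.3809), dt=1.0 → body Δ=(-0.1582, 0.3776, 0.3809) → world pose (-0.4040, 0.4845, 0.3516)
step 4: ξ=(vx,vy,ωz)=(-0.1125, 0.3937, -0.1758), dt=1.0 → body Δ=(-0.0774, 0.4016, -0.1758) → world pose (-0.6150, 0.8349, 0.1758)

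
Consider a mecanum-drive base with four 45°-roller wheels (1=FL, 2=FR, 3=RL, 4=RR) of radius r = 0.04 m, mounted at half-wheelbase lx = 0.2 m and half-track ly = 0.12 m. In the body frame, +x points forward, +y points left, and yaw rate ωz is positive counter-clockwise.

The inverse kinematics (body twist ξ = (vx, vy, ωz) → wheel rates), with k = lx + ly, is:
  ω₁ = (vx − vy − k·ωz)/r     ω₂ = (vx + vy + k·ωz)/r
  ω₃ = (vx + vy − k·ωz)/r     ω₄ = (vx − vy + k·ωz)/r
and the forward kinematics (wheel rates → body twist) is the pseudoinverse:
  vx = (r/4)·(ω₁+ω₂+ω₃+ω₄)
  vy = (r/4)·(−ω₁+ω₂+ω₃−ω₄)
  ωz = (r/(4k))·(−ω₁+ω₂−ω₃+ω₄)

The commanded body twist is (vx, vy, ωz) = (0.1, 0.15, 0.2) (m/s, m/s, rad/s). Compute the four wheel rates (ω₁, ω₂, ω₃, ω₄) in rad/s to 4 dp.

(-2.8500, 7.8500, 4.6500, 0.3500)

k = lx + ly = 0.2 + 0.12 = 0.3200;  k·ωz = 0.3200·0.2 = 0.0640
ω₁ (FL) = (vx − vy − k·ωz)/r = -0.1140/0.04 = -2.8500
ω₂ (FR) = (vx + vy + k·ωz)/r = 0.3140/0.04 = 7.8500
ω₃ (RL) = (vx + vy − k·ωz)/r = 0.1860/0.04 = 4.6500
ω₄ (RR) = (vx − vy + k·ωz)/r = 0.0140/0.04 = 0.3500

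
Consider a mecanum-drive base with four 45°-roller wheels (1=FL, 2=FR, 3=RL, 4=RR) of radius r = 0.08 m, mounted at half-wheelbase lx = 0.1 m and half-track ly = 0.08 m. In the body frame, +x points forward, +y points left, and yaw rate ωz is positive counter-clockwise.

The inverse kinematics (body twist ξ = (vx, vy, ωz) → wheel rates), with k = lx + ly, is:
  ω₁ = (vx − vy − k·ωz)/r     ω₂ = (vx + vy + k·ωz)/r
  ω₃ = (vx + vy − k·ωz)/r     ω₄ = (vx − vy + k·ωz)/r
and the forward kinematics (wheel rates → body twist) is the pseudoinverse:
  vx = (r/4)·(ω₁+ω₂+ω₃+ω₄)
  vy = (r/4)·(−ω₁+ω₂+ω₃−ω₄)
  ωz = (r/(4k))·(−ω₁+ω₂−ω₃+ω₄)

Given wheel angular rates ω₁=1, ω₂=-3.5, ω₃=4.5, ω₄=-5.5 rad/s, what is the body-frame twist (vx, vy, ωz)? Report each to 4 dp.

k = lx + ly = 0.1 + 0.08 = 0.1800
ω₁+ω₂+ω₃+ω₄ = -3.5000  →  vx = (0.08/4)·-3.5000 = -0.0700
−ω₁+ω₂+ω₃−ω₄ = 5.5000  →  vy = (0.08/4)·5.5000 = 0.1100
−ω₁+ω₂−ω₃+ω₄ = -14.5000  →  ωz = (0.08/0.7200)·-14.5000 = -1.6111

(-0.0700, 0.1100, -1.6111)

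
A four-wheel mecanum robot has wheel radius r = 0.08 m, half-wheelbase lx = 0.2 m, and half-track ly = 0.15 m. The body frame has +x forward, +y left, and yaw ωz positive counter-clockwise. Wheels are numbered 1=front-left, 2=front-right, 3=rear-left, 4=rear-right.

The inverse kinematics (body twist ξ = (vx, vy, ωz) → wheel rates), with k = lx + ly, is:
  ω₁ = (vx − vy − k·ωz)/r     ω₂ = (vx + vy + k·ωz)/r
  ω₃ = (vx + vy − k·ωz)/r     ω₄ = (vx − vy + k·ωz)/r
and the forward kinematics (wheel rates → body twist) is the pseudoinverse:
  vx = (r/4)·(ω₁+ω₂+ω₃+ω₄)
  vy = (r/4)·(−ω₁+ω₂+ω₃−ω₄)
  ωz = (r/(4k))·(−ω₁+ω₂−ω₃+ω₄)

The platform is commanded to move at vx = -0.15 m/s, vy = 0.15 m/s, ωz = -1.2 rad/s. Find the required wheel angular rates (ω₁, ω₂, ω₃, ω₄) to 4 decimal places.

(1.5000, -5.2500, 5.2500, -9.0000)

k = lx + ly = 0.2 + 0.15 = 0.3500;  k·ωz = 0.3500·-1.2 = -0.4200
ω₁ (FL) = (vx − vy − k·ωz)/r = 0.1200/0.08 = 1.5000
ω₂ (FR) = (vx + vy + k·ωz)/r = -0.4200/0.08 = -5.2500
ω₃ (RL) = (vx + vy − k·ωz)/r = 0.4200/0.08 = 5.2500
ω₄ (RR) = (vx − vy + k·ωz)/r = -0.7200/0.08 = -9.0000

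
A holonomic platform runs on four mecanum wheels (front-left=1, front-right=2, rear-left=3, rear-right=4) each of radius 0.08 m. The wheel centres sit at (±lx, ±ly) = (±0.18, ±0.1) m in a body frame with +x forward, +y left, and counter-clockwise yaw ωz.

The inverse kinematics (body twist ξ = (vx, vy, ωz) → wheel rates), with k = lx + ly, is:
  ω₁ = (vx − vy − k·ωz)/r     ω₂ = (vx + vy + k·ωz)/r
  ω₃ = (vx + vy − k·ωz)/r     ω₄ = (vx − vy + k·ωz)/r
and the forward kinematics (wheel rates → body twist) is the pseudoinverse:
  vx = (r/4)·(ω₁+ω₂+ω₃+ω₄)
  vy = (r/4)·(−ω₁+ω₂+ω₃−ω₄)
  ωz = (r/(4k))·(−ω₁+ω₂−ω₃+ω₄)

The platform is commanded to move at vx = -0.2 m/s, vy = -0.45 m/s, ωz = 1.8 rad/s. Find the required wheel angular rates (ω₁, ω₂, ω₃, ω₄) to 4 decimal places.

k = lx + ly = 0.18 + 0.1 = 0.2800;  k·ωz = 0.2800·1.8 = 0.5040
ω₁ (FL) = (vx − vy − k·ωz)/r = -0.2540/0.08 = -3.1750
ω₂ (FR) = (vx + vy + k·ωz)/r = -0.1460/0.08 = -1.8250
ω₃ (RL) = (vx + vy − k·ωz)/r = -1.1540/0.08 = -14.4250
ω₄ (RR) = (vx − vy + k·ωz)/r = 0.7540/0.08 = 9.4250

(-3.1750, -1.8250, -14.4250, 9.4250)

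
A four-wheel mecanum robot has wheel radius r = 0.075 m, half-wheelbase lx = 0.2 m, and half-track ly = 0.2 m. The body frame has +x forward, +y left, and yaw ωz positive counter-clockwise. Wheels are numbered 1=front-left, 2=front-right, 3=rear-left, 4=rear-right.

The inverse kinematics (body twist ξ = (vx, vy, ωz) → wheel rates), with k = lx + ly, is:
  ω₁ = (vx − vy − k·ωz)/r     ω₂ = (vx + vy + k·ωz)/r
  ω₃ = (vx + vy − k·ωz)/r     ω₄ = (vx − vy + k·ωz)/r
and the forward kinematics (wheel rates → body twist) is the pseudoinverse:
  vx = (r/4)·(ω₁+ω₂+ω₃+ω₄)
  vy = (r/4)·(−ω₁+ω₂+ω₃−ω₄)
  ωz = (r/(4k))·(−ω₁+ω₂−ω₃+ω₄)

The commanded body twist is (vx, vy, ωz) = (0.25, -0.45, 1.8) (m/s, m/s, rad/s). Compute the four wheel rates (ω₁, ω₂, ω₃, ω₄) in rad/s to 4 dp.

k = lx + ly = 0.2 + 0.2 = 0.4000;  k·ωz = 0.4000·1.8 = 0.7200
ω₁ (FL) = (vx − vy − k·ωz)/r = -0.0200/0.075 = -0.2667
ω₂ (FR) = (vx + vy + k·ωz)/r = 0.5200/0.075 = 6.9333
ω₃ (RL) = (vx + vy − k·ωz)/r = -0.9200/0.075 = -12.2667
ω₄ (RR) = (vx − vy + k·ωz)/r = 1.4200/0.075 = 18.9333

(-0.2667, 6.9333, -12.2667, 18.9333)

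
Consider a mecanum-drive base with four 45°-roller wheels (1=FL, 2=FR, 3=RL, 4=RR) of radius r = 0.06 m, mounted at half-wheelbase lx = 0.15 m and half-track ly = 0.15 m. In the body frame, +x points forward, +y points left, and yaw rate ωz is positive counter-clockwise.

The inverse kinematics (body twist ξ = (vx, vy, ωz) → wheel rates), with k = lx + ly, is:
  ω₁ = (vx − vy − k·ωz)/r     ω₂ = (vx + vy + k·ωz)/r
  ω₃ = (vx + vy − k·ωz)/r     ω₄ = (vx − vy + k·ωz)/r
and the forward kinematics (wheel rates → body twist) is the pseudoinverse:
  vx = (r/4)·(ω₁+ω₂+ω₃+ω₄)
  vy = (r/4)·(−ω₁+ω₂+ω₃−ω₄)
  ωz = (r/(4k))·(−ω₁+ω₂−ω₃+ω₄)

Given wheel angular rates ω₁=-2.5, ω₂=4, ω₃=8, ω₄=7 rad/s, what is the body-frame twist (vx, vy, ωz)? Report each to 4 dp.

k = lx + ly = 0.15 + 0.15 = 0.3000
ω₁+ω₂+ω₃+ω₄ = 16.5000  →  vx = (0.06/4)·16.5000 = 0.2475
−ω₁+ω₂+ω₃−ω₄ = 7.5000  →  vy = (0.06/4)·7.5000 = 0.1125
−ω₁+ω₂−ω₃+ω₄ = 5.5000  →  ωz = (0.06/1.2000)·5.5000 = 0.2750

(0.2475, 0.1125, 0.2750)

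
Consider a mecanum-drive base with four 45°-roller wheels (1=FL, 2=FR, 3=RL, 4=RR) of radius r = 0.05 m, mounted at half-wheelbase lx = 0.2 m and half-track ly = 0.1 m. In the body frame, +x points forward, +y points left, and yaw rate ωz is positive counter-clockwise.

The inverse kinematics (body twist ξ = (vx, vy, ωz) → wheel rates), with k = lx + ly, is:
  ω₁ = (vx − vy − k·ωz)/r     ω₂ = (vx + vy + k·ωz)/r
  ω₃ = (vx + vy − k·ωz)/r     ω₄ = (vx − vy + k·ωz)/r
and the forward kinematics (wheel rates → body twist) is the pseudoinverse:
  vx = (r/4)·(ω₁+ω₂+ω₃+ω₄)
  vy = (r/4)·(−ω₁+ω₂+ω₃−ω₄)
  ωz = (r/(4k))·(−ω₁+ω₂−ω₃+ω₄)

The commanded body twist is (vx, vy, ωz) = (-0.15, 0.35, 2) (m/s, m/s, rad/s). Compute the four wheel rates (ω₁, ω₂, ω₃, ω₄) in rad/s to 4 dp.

(-22.0000, 16.0000, -8.0000, 2.0000)

k = lx + ly = 0.2 + 0.1 = 0.3000;  k·ωz = 0.3000·2 = 0.6000
ω₁ (FL) = (vx − vy − k·ωz)/r = -1.1000/0.05 = -22.0000
ω₂ (FR) = (vx + vy + k·ωz)/r = 0.8000/0.05 = 16.0000
ω₃ (RL) = (vx + vy − k·ωz)/r = -0.4000/0.05 = -8.0000
ω₄ (RR) = (vx − vy + k·ωz)/r = 0.1000/0.05 = 2.0000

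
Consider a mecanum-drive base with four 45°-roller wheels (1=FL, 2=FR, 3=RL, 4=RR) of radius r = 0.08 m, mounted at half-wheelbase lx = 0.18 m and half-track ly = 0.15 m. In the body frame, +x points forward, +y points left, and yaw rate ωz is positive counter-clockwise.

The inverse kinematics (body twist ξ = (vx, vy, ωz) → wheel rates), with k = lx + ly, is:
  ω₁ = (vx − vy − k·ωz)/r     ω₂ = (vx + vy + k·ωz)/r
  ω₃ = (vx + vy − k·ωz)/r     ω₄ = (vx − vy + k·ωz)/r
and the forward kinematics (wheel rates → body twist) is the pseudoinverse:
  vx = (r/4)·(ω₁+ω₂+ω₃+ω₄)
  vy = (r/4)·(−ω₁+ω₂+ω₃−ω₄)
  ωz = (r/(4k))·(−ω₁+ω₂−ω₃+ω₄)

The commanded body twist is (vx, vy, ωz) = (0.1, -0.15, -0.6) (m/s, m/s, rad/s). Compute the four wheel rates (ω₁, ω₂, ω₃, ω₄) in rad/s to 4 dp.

k = lx + ly = 0.18 + 0.15 = 0.3300;  k·ωz = 0.3300·-0.6 = -0.1980
ω₁ (FL) = (vx − vy − k·ωz)/r = 0.4480/0.08 = 5.6000
ω₂ (FR) = (vx + vy + k·ωz)/r = -0.2480/0.08 = -3.1000
ω₃ (RL) = (vx + vy − k·ωz)/r = 0.1480/0.08 = 1.8500
ω₄ (RR) = (vx − vy + k·ωz)/r = 0.0520/0.08 = 0.6500

(5.6000, -3.1000, 1.8500, 0.6500)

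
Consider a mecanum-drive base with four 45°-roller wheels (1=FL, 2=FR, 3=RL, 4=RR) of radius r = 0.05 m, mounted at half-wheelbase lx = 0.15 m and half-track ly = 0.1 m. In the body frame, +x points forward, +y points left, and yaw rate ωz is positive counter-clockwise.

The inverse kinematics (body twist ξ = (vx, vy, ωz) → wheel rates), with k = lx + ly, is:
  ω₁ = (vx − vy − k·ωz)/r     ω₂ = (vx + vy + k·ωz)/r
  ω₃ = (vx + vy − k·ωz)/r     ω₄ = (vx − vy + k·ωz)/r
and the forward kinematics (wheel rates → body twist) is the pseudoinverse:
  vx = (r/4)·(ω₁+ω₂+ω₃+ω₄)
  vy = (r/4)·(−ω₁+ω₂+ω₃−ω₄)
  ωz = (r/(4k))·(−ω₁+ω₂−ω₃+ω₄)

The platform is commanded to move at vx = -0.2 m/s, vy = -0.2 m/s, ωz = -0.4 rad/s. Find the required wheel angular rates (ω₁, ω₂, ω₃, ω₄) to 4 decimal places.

(2.0000, -10.0000, -6.0000, -2.0000)

k = lx + ly = 0.15 + 0.1 = 0.2500;  k·ωz = 0.2500·-0.4 = -0.1000
ω₁ (FL) = (vx − vy − k·ωz)/r = 0.1000/0.05 = 2.0000
ω₂ (FR) = (vx + vy + k·ωz)/r = -0.5000/0.05 = -10.0000
ω₃ (RL) = (vx + vy − k·ωz)/r = -0.3000/0.05 = -6.0000
ω₄ (RR) = (vx − vy + k·ωz)/r = -0.1000/0.05 = -2.0000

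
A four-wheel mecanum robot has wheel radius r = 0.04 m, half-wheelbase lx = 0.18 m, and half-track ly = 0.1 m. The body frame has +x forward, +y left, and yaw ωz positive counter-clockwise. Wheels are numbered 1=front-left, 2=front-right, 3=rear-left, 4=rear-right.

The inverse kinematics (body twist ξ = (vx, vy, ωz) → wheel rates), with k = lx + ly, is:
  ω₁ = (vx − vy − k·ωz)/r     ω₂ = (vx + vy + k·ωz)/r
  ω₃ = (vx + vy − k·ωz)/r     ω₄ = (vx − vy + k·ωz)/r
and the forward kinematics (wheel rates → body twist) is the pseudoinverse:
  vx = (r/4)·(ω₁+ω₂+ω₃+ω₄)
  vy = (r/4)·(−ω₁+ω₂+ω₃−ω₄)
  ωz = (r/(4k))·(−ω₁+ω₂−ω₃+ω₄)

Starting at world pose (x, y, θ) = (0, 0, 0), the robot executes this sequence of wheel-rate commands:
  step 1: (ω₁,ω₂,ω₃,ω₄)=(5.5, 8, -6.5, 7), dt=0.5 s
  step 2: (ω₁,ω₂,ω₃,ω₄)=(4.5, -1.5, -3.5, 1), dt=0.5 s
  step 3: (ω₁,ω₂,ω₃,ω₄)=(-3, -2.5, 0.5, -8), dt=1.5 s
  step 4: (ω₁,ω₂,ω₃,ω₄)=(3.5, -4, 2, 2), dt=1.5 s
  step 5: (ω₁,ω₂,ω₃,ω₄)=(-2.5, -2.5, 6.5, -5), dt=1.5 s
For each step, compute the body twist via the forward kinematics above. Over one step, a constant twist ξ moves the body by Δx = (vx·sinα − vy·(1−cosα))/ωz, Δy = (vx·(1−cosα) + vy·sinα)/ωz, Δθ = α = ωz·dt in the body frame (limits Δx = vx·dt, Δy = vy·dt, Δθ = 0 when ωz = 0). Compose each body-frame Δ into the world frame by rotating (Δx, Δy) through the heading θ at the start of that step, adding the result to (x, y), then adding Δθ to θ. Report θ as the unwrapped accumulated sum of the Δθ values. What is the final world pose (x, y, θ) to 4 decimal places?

step 1: ξ=(vx,vy,ωz)=(0.1400, -0.1100, 0.5714), dt=0.5 → body Δ=(0.0769, -0.0443, 0.2857) → world pose (0.0769, -0.0443, 0.2857)
step 2: ξ=(vx,vy,ωz)=(0.0050, -0.1050, -0.0536), dt=0.5 → body Δ=(0.0018, -0.0525, -0.0268) → world pose (0.0934, -0.0942, 0.2589)
step 3: ξ=(vx,vy,ωz)=(-0.1300, 0.0900, -0.2857), dt=1.5 → body Δ=(-0.1606, 0.1721, -0.4286) → world pose (-0.1059, 0.0310, -0.1696)
step 4: ξ=(vx,vy,ωz)=(0.0350, -0.0750, -0.2679), dt=1.5 → body Δ=(0.0288, -0.1199, -0.4018) → world pose (-0.0978, -0.0921, -0.5714)
step 5: ξ=(vx,vy,ωz)=(-0.0350, 0.1150, -0.4107), dt=1.5 → body Δ=(0.0022, 0.1775, -0.6161) → world pose (0.0001, 0.0560, -1.1875)

(0.0001, 0.0560, -1.1875)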